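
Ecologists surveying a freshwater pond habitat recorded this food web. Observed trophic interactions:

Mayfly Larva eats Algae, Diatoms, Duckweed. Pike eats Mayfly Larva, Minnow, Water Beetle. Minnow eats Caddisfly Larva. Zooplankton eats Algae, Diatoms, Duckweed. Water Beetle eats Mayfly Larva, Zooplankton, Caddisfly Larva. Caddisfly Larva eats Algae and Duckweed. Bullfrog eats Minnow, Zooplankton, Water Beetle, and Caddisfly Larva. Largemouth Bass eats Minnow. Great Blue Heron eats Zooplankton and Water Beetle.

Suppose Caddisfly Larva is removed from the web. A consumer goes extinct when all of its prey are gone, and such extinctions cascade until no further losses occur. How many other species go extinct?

Remove Caddisfly Larva.
Round 1: Minnow (all prey gone) → extinct.
Round 2: Largemouth Bass (all prey gone) → extinct.
No further losses. Total secondary extinctions: 2.

2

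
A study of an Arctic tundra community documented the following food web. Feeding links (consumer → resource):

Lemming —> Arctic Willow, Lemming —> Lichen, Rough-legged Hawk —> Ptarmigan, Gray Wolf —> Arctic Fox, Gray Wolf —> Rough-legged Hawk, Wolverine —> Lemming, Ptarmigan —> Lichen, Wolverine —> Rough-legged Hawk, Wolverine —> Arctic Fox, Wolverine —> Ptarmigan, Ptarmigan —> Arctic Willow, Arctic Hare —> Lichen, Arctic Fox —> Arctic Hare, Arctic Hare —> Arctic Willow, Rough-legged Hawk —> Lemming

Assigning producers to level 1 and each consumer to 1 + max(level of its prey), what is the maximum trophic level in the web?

Producers (level 1): Lichen, Arctic Willow.
Lichen → Lemming → Rough-legged Hawk → Gray Wolf gives Gray Wolf level 4.
No species has a prey at level 4, so no species reaches level 5.

4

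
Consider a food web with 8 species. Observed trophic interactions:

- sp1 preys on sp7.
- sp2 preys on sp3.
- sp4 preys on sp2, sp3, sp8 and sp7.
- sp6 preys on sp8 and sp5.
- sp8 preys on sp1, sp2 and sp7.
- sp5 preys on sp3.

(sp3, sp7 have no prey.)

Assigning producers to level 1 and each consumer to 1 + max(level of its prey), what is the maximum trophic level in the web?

4

Producers (level 1): sp3, sp7.
sp3 → sp2 → sp8 → sp6 gives sp6 level 4.
No species has a prey at level 4, so no species reaches level 5.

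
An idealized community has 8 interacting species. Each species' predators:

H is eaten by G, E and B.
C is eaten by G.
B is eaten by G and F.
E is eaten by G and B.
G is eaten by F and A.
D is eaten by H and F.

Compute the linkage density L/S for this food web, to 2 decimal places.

L/S = 1.50

There are L = 12 links among S = 8 species.
L/S = 12/8 = 1.5000 ≈ 1.50.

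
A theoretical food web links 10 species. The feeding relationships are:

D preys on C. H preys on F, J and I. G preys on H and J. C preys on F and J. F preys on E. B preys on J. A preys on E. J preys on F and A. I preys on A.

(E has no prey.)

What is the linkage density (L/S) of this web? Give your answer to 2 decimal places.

There are L = 14 links among S = 10 species.
L/S = 14/10 = 1.4000 ≈ 1.40.

L/S = 1.40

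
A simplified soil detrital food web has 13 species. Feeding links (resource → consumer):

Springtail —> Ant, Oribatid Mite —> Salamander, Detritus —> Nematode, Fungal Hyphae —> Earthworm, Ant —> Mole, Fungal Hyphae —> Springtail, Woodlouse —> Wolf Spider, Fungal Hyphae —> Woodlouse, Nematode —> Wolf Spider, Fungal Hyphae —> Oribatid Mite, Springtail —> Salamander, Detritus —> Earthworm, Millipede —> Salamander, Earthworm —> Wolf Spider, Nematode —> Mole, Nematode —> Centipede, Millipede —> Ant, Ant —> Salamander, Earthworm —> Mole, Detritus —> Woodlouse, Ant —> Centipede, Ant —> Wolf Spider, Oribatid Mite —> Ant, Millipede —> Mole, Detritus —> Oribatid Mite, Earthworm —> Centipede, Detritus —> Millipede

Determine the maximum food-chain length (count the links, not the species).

One longest chain: Fungal Hyphae → Springtail → Ant → Salamander.
It has 4 species and 3 links.

3 links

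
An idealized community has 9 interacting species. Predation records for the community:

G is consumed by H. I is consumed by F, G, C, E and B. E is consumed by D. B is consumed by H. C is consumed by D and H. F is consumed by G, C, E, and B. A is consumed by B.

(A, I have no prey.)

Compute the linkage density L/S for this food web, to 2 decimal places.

There are L = 15 links among S = 9 species.
L/S = 15/9 = 1.6667 ≈ 1.67.

L/S = 1.67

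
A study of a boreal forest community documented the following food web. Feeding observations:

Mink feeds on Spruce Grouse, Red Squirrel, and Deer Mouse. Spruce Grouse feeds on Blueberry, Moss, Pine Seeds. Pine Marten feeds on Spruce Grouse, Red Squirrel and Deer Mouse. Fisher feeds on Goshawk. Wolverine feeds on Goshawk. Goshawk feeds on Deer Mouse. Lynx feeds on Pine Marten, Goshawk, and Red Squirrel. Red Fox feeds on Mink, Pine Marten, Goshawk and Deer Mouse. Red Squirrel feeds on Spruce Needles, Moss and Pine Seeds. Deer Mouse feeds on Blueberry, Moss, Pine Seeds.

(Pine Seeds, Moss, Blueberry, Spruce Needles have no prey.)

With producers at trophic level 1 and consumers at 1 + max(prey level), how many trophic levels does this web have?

4

Producers (level 1): Pine Seeds, Moss, Blueberry, Spruce Needles.
Pine Seeds → Deer Mouse → Goshawk → Fisher gives Fisher level 4.
No species has a prey at level 4, so no species reaches level 5.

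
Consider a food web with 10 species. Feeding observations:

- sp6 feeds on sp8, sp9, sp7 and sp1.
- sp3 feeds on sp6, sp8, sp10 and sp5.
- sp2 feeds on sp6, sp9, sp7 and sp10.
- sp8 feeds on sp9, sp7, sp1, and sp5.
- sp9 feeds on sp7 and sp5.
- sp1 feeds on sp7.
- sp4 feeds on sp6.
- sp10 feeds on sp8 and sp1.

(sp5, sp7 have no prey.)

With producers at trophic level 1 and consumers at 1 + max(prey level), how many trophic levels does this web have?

5

Producers (level 1): sp5, sp7.
sp7 → sp1 → sp8 → sp6 → sp3 gives sp3 level 5.
No species has a prey at level 5, so no species reaches level 6.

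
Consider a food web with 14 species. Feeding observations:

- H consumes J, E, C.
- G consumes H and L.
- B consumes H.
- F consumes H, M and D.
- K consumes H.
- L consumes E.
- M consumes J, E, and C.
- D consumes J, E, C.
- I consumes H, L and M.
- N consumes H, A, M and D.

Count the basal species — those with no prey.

4

Basal species (no prey listed): E, J, A, C.
Count: 4.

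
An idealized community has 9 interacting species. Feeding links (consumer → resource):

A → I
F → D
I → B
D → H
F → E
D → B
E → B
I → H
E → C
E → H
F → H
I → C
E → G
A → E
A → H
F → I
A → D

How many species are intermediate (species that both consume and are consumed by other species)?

3

Intermediate species (has both prey and predators): D, E, I.
Count: 3.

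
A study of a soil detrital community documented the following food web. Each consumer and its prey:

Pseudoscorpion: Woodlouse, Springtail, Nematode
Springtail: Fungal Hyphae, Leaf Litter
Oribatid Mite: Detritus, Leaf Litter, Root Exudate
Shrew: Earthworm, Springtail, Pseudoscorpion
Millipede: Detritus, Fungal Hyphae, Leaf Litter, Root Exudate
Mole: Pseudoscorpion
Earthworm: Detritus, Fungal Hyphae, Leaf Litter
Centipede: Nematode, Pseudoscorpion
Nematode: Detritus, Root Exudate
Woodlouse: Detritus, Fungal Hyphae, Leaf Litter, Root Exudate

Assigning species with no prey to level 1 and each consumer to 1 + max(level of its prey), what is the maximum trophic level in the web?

4

Basal resources (level 1): Detritus, Fungal Hyphae, Leaf Litter, Root Exudate.
Detritus → Nematode → Pseudoscorpion → Shrew gives Shrew level 4.
No species has a prey at level 4, so no species reaches level 5.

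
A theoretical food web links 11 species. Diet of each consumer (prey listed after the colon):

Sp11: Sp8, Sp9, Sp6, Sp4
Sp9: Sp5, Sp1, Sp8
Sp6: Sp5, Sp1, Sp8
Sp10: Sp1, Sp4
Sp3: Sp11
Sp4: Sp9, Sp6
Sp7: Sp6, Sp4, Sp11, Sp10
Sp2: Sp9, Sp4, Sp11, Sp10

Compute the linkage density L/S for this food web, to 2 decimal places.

L/S = 2.09

There are L = 23 links among S = 11 species.
L/S = 23/11 = 2.0909 ≈ 2.09.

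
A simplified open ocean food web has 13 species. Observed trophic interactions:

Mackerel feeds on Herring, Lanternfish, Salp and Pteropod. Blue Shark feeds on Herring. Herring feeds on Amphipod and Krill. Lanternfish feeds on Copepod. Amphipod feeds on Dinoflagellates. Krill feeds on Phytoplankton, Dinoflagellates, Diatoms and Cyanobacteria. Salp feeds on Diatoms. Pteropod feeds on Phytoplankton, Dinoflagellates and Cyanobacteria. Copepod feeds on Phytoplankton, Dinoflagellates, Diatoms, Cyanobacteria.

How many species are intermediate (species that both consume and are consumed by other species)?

7

Intermediate species (has both prey and predators): Copepod, Krill, Salp, Pteropod, Amphipod, Lanternfish, Herring.
Count: 7.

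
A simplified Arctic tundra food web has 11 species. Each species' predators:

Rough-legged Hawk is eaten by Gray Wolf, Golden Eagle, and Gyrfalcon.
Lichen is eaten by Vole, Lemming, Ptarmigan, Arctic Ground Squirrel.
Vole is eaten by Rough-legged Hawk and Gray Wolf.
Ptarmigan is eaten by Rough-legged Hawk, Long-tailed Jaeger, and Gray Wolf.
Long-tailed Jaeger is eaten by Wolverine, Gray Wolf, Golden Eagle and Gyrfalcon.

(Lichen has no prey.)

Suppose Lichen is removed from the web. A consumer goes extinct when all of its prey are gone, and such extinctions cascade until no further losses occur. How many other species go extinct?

10

Remove Lichen.
Round 1: Vole (all prey gone), Lemming (all prey gone), Arctic Ground Squirrel (all prey gone), Ptarmigan (all prey gone) → extinct.
Round 2: Rough-legged Hawk (all prey gone), Long-tailed Jaeger (all prey gone) → extinct.
Round 3: Gray Wolf (all prey gone), Gyrfalcon (all prey gone), Golden Eagle (all prey gone), Wolverine (all prey gone) → extinct.
No further losses. Total secondary extinctions: 10.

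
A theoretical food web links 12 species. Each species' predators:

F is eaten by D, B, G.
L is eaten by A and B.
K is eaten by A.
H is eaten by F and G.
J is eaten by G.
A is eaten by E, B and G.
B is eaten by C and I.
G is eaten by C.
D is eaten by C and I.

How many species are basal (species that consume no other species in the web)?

4

Basal species (no prey listed): K, L, H, J.
Count: 4.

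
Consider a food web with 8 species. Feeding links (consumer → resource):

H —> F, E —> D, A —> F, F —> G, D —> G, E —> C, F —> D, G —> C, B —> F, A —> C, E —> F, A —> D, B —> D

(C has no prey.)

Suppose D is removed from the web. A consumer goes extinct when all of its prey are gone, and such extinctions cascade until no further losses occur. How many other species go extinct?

Remove D.
Every predator of it retains at least one other prey: F still has G; A still has C, F; E still has C, F; B still has F.
No consumer loses all prey, so no secondary extinctions occur.

0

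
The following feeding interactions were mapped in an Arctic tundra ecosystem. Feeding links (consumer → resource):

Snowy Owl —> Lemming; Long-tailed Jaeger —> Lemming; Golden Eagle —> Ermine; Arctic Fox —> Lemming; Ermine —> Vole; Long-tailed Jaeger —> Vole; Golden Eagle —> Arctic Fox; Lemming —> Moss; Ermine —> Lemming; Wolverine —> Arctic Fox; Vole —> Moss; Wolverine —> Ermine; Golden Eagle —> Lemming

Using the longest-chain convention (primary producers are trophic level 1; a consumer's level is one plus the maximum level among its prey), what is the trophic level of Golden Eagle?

Trophic level 4

Moss is a producer → level 1.
Lemming eats Moss → level 2.
Arctic Fox eats Lemming → level 3.
Golden Eagle eats Arctic Fox (level 3); other prey at levels: Lemming 2, Ermine 3 → level 4.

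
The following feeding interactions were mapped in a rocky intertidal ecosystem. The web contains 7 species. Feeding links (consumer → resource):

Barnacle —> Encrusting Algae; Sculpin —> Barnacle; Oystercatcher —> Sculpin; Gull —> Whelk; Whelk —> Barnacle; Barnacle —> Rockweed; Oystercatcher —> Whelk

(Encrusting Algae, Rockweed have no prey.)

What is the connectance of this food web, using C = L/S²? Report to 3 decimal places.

C = 0.143

The web has S = 7 species and L = 7 feeding links.
C = L / S² = 7 / 49 = 0.1429 ≈ 0.143.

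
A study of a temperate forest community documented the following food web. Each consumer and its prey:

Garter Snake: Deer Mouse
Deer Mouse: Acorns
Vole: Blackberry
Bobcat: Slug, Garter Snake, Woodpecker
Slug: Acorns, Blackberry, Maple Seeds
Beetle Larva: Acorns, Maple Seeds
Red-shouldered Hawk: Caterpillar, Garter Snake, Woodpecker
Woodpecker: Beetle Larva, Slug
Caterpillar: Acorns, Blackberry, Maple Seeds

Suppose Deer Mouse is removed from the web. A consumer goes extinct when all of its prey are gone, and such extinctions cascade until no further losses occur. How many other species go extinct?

1

Remove Deer Mouse.
Round 1: Garter Snake (all prey gone) → extinct.
No further losses. Total secondary extinctions: 1.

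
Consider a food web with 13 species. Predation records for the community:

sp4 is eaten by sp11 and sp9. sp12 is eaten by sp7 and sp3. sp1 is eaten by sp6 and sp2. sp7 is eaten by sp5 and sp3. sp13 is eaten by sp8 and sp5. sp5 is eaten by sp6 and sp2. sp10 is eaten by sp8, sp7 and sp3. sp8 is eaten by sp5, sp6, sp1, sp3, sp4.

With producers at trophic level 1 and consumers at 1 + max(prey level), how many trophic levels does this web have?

4

Producers (level 1): sp13, sp10, sp12.
sp13 → sp8 → sp1 → sp2 gives sp2 level 4.
No species has a prey at level 4, so no species reaches level 5.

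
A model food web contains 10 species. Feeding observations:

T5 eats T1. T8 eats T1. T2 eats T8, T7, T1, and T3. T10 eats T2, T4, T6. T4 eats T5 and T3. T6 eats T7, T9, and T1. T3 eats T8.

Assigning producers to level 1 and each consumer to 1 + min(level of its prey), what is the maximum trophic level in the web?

Producers (level 1): T1, T7, T9.
Following each consumer down to its lowest-level prey: T1 → T2 → T10 (levels 1 through 3).
All prey of T10 (T2 2, T6 2, T4 3) are at level 2 or above, so T10 is at level 1 + 2 = 3.
Every consumer has at least one prey at level 2 or below, so none exceeds level 3.

3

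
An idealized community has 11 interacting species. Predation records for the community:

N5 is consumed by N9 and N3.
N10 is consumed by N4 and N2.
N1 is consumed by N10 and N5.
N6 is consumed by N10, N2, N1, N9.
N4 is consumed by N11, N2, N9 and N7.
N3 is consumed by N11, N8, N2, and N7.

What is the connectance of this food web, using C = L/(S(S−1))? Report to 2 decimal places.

The web has S = 11 species and L = 18 feeding links.
C = L / (S(S−1)) = 18 / 110 = 0.1636 ≈ 0.16.

C = 0.16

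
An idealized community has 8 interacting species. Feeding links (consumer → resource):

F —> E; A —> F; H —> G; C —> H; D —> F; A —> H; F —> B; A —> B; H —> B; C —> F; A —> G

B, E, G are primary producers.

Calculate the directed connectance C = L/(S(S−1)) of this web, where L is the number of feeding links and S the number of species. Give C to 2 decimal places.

The web has S = 8 species and L = 11 feeding links.
C = L / (S(S−1)) = 11 / 56 = 0.1964 ≈ 0.20.

C = 0.20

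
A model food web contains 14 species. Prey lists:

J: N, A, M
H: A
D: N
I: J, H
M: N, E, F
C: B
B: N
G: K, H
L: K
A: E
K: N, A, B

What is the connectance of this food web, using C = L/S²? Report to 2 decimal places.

C = 0.10

The web has S = 14 species and L = 19 feeding links.
C = L / S² = 19 / 196 = 0.0969 ≈ 0.10.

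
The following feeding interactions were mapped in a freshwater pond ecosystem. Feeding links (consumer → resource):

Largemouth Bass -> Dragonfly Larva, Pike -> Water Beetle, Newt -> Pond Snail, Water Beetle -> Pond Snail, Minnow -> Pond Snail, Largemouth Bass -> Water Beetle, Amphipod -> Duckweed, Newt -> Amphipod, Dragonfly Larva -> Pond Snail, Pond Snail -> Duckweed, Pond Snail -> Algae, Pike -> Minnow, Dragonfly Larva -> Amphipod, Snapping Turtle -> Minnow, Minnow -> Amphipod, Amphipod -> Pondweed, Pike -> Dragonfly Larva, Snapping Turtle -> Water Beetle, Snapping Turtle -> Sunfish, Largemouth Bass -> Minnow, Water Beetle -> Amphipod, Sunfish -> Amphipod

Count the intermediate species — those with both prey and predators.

6

Intermediate species (has both prey and predators): Amphipod, Pond Snail, Sunfish, Water Beetle, Minnow, Dragonfly Larva.
Count: 6.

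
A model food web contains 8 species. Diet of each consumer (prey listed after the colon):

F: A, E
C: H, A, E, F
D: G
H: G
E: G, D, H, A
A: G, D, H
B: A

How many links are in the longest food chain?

One longest chain: G → D → A → E → F → C.
It has 6 species and 5 links.

5 links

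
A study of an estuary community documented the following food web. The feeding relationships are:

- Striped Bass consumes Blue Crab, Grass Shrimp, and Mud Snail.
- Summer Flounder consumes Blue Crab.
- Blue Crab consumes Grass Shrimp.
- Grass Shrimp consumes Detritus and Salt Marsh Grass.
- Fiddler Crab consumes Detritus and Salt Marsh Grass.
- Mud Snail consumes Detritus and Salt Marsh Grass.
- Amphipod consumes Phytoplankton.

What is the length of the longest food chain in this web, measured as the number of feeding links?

One longest chain: Detritus → Grass Shrimp → Blue Crab → Summer Flounder.
It has 4 species and 3 links.

3 links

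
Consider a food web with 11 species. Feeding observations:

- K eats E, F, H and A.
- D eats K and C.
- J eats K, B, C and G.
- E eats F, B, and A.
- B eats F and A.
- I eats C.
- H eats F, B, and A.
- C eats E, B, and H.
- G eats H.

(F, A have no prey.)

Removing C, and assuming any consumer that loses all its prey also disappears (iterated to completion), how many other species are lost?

Remove C.
Round 1: I (all prey gone) → extinct.
No further losses. Total secondary extinctions: 1.

1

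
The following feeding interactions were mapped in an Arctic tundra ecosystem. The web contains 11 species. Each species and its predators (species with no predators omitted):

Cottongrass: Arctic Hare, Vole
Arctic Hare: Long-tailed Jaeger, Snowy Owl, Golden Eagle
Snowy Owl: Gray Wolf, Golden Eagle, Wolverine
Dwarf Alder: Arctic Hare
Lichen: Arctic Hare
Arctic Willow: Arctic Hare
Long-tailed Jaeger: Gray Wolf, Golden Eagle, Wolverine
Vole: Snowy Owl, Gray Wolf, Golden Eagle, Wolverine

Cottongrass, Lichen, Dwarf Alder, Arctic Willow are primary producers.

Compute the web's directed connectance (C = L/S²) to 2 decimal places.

The web has S = 11 species and L = 18 feeding links.
C = L / S² = 18 / 121 = 0.1488 ≈ 0.15.

C = 0.15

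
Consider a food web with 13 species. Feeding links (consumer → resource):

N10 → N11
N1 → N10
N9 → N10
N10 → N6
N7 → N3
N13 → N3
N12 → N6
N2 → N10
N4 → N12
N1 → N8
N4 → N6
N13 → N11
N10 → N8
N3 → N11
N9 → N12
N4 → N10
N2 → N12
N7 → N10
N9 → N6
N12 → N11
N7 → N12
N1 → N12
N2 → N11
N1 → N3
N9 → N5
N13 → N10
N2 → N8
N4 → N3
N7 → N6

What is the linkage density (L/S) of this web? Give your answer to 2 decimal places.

L/S = 2.23

There are L = 29 links among S = 13 species.
L/S = 29/13 = 2.2308 ≈ 2.23.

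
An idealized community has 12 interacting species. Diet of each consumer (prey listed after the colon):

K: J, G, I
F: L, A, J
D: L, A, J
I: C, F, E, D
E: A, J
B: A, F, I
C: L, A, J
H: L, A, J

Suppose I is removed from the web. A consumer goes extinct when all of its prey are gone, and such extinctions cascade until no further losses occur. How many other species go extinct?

Remove I.
Every predator of it retains at least one other prey: B still has A, F; K still has J, G.
No consumer loses all prey, so no secondary extinctions occur.

0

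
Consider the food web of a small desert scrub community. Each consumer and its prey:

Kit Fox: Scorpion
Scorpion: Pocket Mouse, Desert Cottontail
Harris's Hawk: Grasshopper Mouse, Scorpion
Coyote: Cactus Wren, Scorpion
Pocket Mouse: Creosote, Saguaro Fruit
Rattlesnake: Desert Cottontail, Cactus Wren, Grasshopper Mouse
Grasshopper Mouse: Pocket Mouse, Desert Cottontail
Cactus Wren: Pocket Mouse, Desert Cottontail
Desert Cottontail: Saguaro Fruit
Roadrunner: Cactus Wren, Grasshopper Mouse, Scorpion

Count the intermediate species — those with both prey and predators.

5

Intermediate species (has both prey and predators): Pocket Mouse, Desert Cottontail, Cactus Wren, Grasshopper Mouse, Scorpion.
Count: 5.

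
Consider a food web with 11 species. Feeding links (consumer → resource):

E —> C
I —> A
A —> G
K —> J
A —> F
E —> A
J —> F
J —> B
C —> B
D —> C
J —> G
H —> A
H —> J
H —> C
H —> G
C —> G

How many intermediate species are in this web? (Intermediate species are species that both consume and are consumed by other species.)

3

Intermediate species (has both prey and predators): C, A, J.
Count: 3.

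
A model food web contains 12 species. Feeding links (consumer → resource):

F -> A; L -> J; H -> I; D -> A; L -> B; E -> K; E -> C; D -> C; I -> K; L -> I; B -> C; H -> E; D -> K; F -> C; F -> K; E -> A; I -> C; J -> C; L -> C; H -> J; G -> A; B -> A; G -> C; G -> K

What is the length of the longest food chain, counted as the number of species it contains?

3 species

One longest chain: C → J → H.
It has 3 species and 2 links.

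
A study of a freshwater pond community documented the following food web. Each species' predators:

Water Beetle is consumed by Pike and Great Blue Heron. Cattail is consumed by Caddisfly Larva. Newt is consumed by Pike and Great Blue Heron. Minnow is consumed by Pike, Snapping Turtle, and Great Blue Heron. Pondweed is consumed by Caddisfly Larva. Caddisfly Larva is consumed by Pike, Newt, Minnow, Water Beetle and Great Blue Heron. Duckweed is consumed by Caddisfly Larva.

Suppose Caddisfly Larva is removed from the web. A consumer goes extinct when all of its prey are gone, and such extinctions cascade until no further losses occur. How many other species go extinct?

6

Remove Caddisfly Larva.
Round 1: Newt (all prey gone), Water Beetle (all prey gone), Minnow (all prey gone) → extinct.
Round 2: Pike (all prey gone), Great Blue Heron (all prey gone), Snapping Turtle (all prey gone) → extinct.
No further losses. Total secondary extinctions: 6.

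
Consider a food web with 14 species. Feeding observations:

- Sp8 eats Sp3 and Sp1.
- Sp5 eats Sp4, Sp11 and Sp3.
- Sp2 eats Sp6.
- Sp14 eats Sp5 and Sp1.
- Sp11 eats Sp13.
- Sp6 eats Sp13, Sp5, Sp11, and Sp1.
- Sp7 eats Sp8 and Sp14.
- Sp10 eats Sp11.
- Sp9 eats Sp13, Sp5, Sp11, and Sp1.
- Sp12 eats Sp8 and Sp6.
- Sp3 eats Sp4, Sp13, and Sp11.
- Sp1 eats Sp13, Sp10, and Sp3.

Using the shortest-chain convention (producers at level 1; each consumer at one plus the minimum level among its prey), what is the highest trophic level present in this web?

4

Producers (level 1): Sp4, Sp13.
Following each consumer down to its lowest-level prey: Sp13 → Sp1 → Sp14 → Sp7 (levels 1 through 4).
All prey of Sp7 (Sp14 3, Sp8 3) are at level 3 or above, so Sp7 is at level 1 + 3 = 4.
Every consumer has at least one prey at level 3 or below, so none exceeds level 4.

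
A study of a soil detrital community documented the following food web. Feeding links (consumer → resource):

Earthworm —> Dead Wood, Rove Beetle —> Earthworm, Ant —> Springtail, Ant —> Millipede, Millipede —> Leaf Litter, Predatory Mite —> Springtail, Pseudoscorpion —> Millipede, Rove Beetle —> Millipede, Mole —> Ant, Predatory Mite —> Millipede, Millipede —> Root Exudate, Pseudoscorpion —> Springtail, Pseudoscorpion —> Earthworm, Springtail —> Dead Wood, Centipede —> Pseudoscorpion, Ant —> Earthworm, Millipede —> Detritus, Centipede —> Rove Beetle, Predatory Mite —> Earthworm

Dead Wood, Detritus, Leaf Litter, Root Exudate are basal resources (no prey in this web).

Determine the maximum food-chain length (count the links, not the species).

3 links

One longest chain: Detritus → Millipede → Ant → Mole.
It has 4 species and 3 links.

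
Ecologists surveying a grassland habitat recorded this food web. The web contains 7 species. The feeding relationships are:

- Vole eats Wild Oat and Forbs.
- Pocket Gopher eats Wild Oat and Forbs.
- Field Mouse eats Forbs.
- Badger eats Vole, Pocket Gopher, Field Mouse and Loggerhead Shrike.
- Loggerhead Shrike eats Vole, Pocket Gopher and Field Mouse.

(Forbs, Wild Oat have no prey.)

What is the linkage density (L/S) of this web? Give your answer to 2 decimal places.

L/S = 1.71

There are L = 12 links among S = 7 species.
L/S = 12/7 = 1.7143 ≈ 1.71.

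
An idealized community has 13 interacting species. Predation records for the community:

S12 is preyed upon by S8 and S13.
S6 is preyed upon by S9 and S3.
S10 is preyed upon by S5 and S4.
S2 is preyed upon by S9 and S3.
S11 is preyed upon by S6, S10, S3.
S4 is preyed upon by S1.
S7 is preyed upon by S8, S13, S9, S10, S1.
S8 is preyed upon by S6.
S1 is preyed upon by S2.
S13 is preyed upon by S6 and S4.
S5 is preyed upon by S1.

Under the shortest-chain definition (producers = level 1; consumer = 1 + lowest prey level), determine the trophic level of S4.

S7 is a producer → level 1.
S10 eats S7 → level 2.
S4 eats S10 → level 3.
No prey of S4 is below level 2, so 3 is the minimum.

Trophic level 3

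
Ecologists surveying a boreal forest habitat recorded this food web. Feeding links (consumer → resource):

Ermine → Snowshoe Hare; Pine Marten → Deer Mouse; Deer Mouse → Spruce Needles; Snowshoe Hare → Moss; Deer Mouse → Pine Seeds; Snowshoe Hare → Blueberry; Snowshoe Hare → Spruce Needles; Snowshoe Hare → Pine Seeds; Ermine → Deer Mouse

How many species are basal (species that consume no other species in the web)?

Basal species (no prey listed): Blueberry, Spruce Needles, Moss, Pine Seeds.
Count: 4.

4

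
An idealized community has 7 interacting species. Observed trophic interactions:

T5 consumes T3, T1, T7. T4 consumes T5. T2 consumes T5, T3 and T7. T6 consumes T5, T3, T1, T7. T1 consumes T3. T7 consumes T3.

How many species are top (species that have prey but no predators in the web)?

3

Top species (has prey, but nothing eats it): T6, T2, T4.
Count: 3.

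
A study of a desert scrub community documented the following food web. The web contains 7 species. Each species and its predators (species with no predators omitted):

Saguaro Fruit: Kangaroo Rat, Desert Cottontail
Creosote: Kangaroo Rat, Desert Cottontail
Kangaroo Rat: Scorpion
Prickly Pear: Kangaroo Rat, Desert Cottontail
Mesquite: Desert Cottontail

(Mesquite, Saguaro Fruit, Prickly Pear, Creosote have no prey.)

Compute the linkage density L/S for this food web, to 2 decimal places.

There are L = 8 links among S = 7 species.
L/S = 8/7 = 1.1429 ≈ 1.14.

L/S = 1.14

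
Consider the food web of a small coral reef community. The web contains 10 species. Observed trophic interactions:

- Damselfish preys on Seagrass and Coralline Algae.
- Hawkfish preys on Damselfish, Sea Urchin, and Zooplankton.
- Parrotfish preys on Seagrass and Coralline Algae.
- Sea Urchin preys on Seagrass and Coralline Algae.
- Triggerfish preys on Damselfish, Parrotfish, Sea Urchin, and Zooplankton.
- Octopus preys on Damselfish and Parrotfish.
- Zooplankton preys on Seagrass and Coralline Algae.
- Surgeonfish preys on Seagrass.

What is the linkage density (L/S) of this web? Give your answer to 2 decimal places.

L/S = 1.80

There are L = 18 links among S = 10 species.
L/S = 18/10 = 1.8000 ≈ 1.80.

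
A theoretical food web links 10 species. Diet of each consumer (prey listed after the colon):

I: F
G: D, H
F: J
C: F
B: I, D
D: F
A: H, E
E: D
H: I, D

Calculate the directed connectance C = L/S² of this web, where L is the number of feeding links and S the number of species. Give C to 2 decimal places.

The web has S = 10 species and L = 13 feeding links.
C = L / S² = 13 / 100 = 0.1300 ≈ 0.13.

C = 0.13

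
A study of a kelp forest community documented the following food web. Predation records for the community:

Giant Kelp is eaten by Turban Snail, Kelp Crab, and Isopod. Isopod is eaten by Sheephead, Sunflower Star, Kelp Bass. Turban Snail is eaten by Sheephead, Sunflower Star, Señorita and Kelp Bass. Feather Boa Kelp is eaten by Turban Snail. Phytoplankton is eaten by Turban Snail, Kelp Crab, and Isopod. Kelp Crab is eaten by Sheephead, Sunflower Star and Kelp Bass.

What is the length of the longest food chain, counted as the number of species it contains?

One longest chain: Giant Kelp → Turban Snail → Kelp Bass.
It has 3 species and 2 links.

3 species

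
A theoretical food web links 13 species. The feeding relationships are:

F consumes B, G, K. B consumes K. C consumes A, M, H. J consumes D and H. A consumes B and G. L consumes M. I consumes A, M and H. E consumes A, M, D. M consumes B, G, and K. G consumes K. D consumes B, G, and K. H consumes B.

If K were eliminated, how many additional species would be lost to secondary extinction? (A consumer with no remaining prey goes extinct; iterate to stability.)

12

Remove K.
Round 1: G (all prey gone), B (all prey gone) → extinct.
Round 2: M (all prey gone), F (all prey gone), A (all prey gone), D (all prey gone), H (all prey gone) → extinct.
Round 3: J (all prey gone), I (all prey gone), C (all prey gone), L (all prey gone), E (all prey gone) → extinct.
No further losses. Total secondary extinctions: 12.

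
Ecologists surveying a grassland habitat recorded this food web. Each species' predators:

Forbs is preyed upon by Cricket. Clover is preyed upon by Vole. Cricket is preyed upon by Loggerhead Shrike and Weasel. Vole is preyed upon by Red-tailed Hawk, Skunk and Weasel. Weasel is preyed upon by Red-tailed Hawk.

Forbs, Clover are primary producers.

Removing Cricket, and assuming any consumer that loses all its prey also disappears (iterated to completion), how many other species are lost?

Remove Cricket.
Round 1: Loggerhead Shrike (all prey gone) → extinct.
No further losses. Total secondary extinctions: 1.

1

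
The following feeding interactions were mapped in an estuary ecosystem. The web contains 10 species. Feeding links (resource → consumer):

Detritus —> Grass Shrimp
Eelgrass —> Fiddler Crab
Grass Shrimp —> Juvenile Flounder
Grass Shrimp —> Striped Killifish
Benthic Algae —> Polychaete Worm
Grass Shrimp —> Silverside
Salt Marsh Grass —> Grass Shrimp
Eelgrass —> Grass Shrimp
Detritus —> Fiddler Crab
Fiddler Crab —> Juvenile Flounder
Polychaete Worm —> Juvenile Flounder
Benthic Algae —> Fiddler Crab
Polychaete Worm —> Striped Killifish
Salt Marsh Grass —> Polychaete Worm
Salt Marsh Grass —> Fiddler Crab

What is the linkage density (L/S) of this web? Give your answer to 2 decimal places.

L/S = 1.50

There are L = 15 links among S = 10 species.
L/S = 15/10 = 1.5000 ≈ 1.50.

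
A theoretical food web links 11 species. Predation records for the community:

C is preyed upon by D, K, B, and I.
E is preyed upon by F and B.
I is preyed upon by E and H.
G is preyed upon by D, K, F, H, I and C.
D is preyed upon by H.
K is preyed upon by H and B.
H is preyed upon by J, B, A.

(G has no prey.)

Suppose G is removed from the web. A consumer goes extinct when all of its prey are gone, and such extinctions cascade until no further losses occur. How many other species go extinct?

10

Remove G.
Round 1: C (all prey gone) → extinct.
Round 2: K (all prey gone), I (all prey gone), D (all prey gone) → extinct.
Round 3: E (all prey gone), H (all prey gone) → extinct.
Round 4: F (all prey gone), A (all prey gone), J (all prey gone), B (all prey gone) → extinct.
No further losses. Total secondary extinctions: 10.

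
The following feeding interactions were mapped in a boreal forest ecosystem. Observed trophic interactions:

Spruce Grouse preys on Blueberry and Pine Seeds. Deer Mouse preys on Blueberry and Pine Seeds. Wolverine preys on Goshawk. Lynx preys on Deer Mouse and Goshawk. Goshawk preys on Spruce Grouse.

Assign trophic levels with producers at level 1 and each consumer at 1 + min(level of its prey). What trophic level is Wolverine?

Pine Seeds is a producer → level 1.
Spruce Grouse eats Pine Seeds → level 2.
Goshawk eats Spruce Grouse → level 3.
Wolverine eats Goshawk → level 4.
No prey of Wolverine is below level 3, so 4 is the minimum.

Trophic level 4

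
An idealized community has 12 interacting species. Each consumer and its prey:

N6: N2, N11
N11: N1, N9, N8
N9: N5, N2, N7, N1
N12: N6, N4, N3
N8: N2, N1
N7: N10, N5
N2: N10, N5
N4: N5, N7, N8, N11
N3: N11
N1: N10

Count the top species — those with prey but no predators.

Top species (has prey, but nothing eats it): N12.
Count: 1.

1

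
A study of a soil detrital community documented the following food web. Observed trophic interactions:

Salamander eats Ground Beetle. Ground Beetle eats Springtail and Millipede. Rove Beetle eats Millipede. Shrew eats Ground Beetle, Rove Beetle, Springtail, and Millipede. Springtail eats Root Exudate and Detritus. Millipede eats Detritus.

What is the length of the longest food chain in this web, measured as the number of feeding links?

One longest chain: Detritus → Millipede → Ground Beetle → Salamander.
It has 4 species and 3 links.

3 links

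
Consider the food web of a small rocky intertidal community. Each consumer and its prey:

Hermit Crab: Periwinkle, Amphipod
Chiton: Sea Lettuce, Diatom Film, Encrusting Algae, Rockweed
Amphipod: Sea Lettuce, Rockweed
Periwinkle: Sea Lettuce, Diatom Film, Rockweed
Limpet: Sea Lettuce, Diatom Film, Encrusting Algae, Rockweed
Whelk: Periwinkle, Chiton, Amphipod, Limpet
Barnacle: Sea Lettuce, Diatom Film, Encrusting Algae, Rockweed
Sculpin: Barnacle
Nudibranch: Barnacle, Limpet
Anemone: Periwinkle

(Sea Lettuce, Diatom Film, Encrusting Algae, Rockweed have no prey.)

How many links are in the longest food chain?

One longest chain: Sea Lettuce → Periwinkle → Anemone.
It has 3 species and 2 links.

2 links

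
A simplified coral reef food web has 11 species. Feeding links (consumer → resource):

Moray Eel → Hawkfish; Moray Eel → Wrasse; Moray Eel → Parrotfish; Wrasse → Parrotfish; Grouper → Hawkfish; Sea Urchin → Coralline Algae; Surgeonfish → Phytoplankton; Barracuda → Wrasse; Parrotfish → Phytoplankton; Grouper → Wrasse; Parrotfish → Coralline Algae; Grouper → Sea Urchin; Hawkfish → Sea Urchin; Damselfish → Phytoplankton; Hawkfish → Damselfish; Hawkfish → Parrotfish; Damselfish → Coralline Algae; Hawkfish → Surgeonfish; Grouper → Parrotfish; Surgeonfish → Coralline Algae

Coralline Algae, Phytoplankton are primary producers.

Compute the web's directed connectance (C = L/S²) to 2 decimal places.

C = 0.17

The web has S = 11 species and L = 20 feeding links.
C = L / S² = 20 / 121 = 0.1653 ≈ 0.17.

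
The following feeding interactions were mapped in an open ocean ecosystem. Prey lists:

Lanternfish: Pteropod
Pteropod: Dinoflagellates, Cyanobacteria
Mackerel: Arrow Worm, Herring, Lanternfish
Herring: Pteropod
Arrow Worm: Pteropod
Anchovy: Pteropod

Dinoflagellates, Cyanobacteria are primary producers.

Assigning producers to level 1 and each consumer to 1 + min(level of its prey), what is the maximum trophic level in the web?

4

Producers (level 1): Dinoflagellates, Cyanobacteria.
Following each consumer down to its lowest-level prey: Dinoflagellates → Pteropod → Arrow Worm → Mackerel (levels 1 through 4).
All prey of Mackerel (Arrow Worm 3, Herring 3, Lanternfish 3) are at level 3 or above, so Mackerel is at level 1 + 3 = 4.
Every consumer has at least one prey at level 3 or below, so none exceeds level 4.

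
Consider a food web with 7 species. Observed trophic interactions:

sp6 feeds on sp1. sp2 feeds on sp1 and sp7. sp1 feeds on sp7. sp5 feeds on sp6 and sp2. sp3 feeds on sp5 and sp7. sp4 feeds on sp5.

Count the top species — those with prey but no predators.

Top species (has prey, but nothing eats it): sp4, sp3.
Count: 2.

2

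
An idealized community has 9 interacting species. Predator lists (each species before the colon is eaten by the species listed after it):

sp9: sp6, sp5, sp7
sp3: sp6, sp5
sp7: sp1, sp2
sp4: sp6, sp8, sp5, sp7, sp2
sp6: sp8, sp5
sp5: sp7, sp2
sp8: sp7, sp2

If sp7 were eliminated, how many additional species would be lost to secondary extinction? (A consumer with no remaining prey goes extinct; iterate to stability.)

Remove sp7.
Round 1: sp1 (all prey gone) → extinct.
No further losses. Total secondary extinctions: 1.

1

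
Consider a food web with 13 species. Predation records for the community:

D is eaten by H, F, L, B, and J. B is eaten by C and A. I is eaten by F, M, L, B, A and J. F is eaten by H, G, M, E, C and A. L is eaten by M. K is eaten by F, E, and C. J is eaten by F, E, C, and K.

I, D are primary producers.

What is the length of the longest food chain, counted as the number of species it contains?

One longest chain: I → J → K → F → E.
It has 5 species and 4 links.

5 species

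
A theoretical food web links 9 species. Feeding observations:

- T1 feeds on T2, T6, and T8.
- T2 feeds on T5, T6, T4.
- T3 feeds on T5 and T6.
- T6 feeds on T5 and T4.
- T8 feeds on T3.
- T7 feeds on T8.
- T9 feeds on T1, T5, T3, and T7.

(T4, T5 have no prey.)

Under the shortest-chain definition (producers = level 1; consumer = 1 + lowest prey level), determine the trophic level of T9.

Trophic level 2

T5 is a producer → level 1.
T9 eats T5 → level 2.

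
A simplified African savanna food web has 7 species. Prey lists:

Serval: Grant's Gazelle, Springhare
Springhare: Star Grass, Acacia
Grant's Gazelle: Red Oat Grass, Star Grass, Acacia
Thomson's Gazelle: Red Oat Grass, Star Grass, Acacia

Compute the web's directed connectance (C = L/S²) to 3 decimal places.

C = 0.204

The web has S = 7 species and L = 10 feeding links.
C = L / S² = 10 / 49 = 0.2041 ≈ 0.204.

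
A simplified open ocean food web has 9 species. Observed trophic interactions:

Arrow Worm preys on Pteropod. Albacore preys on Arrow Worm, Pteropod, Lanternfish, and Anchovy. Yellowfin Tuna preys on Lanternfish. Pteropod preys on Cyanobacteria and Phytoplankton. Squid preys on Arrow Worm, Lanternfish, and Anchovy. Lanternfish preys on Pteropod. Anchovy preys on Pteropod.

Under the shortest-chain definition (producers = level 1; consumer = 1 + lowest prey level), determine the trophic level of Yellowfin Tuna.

Phytoplankton is a producer → level 1.
Pteropod eats Phytoplankton → level 2.
Lanternfish eats Pteropod → level 3.
Yellowfin Tuna eats Lanternfish → level 4.
No prey of Yellowfin Tuna is below level 3, so 4 is the minimum.

Trophic level 4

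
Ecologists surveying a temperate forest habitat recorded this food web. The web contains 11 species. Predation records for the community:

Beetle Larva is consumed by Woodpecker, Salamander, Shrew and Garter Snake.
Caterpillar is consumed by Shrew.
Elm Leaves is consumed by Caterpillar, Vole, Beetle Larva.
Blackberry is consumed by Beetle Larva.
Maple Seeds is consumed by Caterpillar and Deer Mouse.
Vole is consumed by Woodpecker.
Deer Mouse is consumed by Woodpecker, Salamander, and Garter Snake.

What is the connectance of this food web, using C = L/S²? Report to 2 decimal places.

The web has S = 11 species and L = 15 feeding links.
C = L / S² = 15 / 121 = 0.1240 ≈ 0.12.

C = 0.12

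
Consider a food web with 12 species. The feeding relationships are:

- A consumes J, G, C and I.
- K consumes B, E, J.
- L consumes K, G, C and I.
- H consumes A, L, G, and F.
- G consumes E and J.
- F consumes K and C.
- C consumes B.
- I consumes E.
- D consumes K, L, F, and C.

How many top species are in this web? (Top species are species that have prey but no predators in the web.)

2

Top species (has prey, but nothing eats it): H, D.
Count: 2.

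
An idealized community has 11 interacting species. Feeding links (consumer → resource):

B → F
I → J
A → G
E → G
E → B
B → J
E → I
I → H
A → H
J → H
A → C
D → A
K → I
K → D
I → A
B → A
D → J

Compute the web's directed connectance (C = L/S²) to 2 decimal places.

The web has S = 11 species and L = 17 feeding links.
C = L / S² = 17 / 121 = 0.1405 ≈ 0.14.

C = 0.14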